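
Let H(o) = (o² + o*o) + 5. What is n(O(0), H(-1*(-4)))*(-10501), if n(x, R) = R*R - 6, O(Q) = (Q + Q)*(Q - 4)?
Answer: -14312863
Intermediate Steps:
O(Q) = 2*Q*(-4 + Q) (O(Q) = (2*Q)*(-4 + Q) = 2*Q*(-4 + Q))
H(o) = 5 + 2*o² (H(o) = (o² + o²) + 5 = 2*o² + 5 = 5 + 2*o²)
n(x, R) = -6 + R² (n(x, R) = R² - 6 = -6 + R²)
n(O(0), H(-1*(-4)))*(-10501) = (-6 + (5 + 2*(-1*(-4))²)²)*(-10501) = (-6 + (5 + 2*4²)²)*(-10501) = (-6 + (5 + 2*16)²)*(-10501) = (-6 + (5 + 32)²)*(-10501) = (-6 + 37²)*(-10501) = (-6 + 1369)*(-10501) = 1363*(-10501) = -14312863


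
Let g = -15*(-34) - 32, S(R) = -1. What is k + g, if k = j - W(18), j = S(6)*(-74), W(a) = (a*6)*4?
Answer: 120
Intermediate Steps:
W(a) = 24*a (W(a) = (6*a)*4 = 24*a)
j = 74 (j = -1*(-74) = 74)
g = 478 (g = 510 - 32 = 478)
k = -358 (k = 74 - 24*18 = 74 - 1*432 = 74 - 432 = -358)
k + g = -358 + 478 = 120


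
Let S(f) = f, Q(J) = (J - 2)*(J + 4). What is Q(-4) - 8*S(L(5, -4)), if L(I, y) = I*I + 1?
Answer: -208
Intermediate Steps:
L(I, y) = 1 + I² (L(I, y) = I² + 1 = 1 + I²)
Q(J) = (-2 + J)*(4 + J)
Q(-4) - 8*S(L(5, -4)) = (-8 + (-4)² + 2*(-4)) - 8*(1 + 5²) = (-8 + 16 - 8) - 8*(1 + 25) = 0 - 8*26 = 0 - 208 = -208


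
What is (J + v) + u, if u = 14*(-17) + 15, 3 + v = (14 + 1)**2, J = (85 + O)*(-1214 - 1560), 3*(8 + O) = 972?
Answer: -1112375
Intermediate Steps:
O = 316 (O = -8 + (1/3)*972 = -8 + 324 = 316)
J = -1112374 (J = (85 + 316)*(-1214 - 1560) = 401*(-2774) = -1112374)
v = 222 (v = -3 + (14 + 1)**2 = -3 + 15**2 = -3 + 225 = 222)
u = -223 (u = -238 + 15 = -223)
(J + v) + u = (-1112374 + 222) - 223 = -1112152 - 223 = -1112375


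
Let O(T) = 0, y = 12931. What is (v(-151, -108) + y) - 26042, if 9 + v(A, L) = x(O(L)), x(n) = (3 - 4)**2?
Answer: -13119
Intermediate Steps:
x(n) = 1 (x(n) = (-1)**2 = 1)
v(A, L) = -8 (v(A, L) = -9 + 1 = -8)
(v(-151, -108) + y) - 26042 = (-8 + 12931) - 26042 = 12923 - 26042 = -13119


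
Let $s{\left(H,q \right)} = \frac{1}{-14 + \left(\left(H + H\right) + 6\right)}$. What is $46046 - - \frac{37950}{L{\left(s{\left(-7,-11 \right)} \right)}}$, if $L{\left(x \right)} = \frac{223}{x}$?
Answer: $\frac{10266533}{223} \approx 46038.0$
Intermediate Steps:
$s{\left(H,q \right)} = \frac{1}{-8 + 2 H}$ ($s{\left(H,q \right)} = \frac{1}{-14 + \left(2 H + 6\right)} = \frac{1}{-14 + \left(6 + 2 H\right)} = \frac{1}{-8 + 2 H}$)
$46046 - - \frac{37950}{L{\left(s{\left(-7,-11 \right)} \right)}} = 46046 - - \frac{37950}{223 \frac{1}{\frac{1}{2} \frac{1}{-4 - 7}}} = 46046 - - \frac{37950}{223 \frac{1}{\frac{1}{2} \frac{1}{-11}}} = 46046 - - \frac{37950}{223 \frac{1}{\frac{1}{2} \left(- \frac{1}{11}\right)}} = 46046 - - \frac{37950}{223 \frac{1}{- \frac{1}{22}}} = 46046 - - \frac{37950}{223 \left(-22\right)} = 46046 - - \frac{37950}{-4906} = 46046 - \left(-37950\right) \left(- \frac{1}{4906}\right) = 46046 - \frac{1725}{223} = \frac{10266533}{223}$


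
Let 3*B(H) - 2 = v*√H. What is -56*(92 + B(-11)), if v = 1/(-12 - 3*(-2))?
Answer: -15568/3 + 28*I*√11/9 ≈ -5189.3 + 10.318*I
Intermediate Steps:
v = -⅙ (v = 1/(-12 + 6) = 1/(-6) = -⅙ ≈ -0.16667)
B(H) = ⅔ - √H/18 (B(H) = ⅔ + (-√H/6)/3 = ⅔ - √H/18)
-56*(92 + B(-11)) = -56*(92 + (⅔ - I*√11/18)) = -56*(278/3 - I*√11/18) = -15568/3 + 28*I*√11/9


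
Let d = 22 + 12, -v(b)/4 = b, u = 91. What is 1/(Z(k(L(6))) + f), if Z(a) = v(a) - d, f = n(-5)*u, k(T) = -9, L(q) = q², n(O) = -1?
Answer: -1/89 ≈ -0.011236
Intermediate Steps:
f = -91 (f = -1*91 = -91)
v(b) = -4*b
d = 34
Z(a) = -34 - 4*a (Z(a) = -4*a - 1*34 = -4*a - 34 = -34 - 4*a)
1/(Z(k(L(6))) + f) = 1/((-34 - 4*(-9)) - 91) = 1/((-34 + 36) - 91) = 1/(2 - 91) = 1/(-89) = -1/89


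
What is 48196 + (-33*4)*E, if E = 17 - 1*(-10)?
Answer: 44632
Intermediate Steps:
E = 27 (E = 17 + 10 = 27)
48196 + (-33*4)*E = 48196 - 33*4*27 = 48196 - 132*27 = 48196 - 3564 = 44632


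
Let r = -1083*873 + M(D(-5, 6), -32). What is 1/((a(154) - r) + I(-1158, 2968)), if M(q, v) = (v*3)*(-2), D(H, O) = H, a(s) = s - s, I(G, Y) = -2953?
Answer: 1/942314 ≈ 1.0612e-6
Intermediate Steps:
a(s) = 0
M(q, v) = -6*v (M(q, v) = (3*v)*(-2) = -6*v)
r = -945267 (r = -1083*873 - 6*(-32) = -945459 + 192 = -945267)
1/((a(154) - r) + I(-1158, 2968)) = 1/((0 - 1*(-945267)) - 2953) = 1/((0 + 945267) - 2953) = 1/(945267 - 2953) = 1/942314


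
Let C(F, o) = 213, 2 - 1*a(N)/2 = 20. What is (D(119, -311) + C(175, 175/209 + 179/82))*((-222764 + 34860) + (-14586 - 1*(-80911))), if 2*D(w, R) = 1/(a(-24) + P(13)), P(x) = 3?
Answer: -1709036003/66 ≈ -2.5894e+7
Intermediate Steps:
a(N) = -36 (a(N) = 4 - 2*20 = 4 - 40 = -36)
D(w, R) = -1/66 (D(w, R) = 1/(2*(-36 + 3)) = (½)/(-33) = (½)*(-1/33) = -1/66)
(D(119, -311) + C(175, 175/209 + 179/82))*((-222764 + 34860) + (-14586 - 1*(-80911))) = (-1/66 + 213)*((-222764 + 34860) + (-14586 - 1*(-80911))) = 14057*(-187904 + (-14586 + 80911))/66 = 14057*(-187904 + 66325)/66 = (14057/66)*(-121579) = -1709036003/66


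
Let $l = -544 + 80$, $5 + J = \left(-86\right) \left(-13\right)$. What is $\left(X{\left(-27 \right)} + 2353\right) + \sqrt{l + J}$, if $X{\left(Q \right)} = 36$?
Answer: $2389 + \sqrt{649} \approx 2414.5$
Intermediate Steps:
$J = 1113$ ($J = -5 - -1118 = -5 + 1118 = 1113$)
$l = -464$
$\left(X{\left(-27 \right)} + 2353\right) + \sqrt{l + J} = \left(36 + 2353\right) + \sqrt{-464 + 1113} = 2389 + \sqrt{649}$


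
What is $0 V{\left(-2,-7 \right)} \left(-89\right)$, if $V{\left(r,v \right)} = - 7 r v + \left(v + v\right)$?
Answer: $0$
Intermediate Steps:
$V{\left(r,v \right)} = 2 v - 7 r v$ ($V{\left(r,v \right)} = - 7 r v + 2 v = 2 v - 7 r v$)
$0 V{\left(-2,-7 \right)} \left(-89\right) = 0 \left(- 7 \left(2 - -14\right)\right) \left(-89\right) = 0 \left(- 7 \left(2 + 14\right)\right) \left(-89\right) = 0 \left(\left(-7\right) 16\right) \left(-89\right) = 0 \left(-112\right) \left(-89\right) = 0 \left(-89\right) = 0$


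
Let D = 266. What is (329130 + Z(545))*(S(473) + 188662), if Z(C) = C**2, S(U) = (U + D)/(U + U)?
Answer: 111753007989605/946 ≈ 1.1813e+11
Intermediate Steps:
S(U) = (266 + U)/(2*U) (S(U) = (U + 266)/(U + U) = (266 + U)/((2*U)) = (266 + U)*(1/(2*U)) = (266 + U)/(2*U))
(329130 + Z(545))*(S(473) + 188662) = (329130 + 545**2)*((1/2)*(266 + 473)/473 + 188662) = (329130 + 297025)*((1/2)*(1/473)*739 + 188662) = 626155*(739/946 + 188662) = 626155*(178474991/946) = 111753007989605/946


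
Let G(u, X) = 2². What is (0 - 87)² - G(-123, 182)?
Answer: 7565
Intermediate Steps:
G(u, X) = 4
(0 - 87)² - G(-123, 182) = (0 - 87)² - 1*4 = (-87)² - 4 = 7569 - 4 = 7565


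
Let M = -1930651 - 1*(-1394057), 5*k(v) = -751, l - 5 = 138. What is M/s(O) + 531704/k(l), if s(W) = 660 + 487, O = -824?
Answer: -3452304534/861397 ≈ -4007.8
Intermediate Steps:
l = 143 (l = 5 + 138 = 143)
k(v) = -751/5 (k(v) = (⅕)*(-751) = -751/5)
s(W) = 1147
M = -536594 (M = -1930651 + 1394057 = -536594)
M/s(O) + 531704/k(l) = -536594/1147 + 531704/(-751/5) = -536594*1/1147 + 531704*(-5/751) = -536594/1147 - 2658520/751 = -3452304534/861397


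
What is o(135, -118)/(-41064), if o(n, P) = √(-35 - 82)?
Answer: -I*√13/13688 ≈ -0.00026341*I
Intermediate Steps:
o(n, P) = 3*I*√13 (o(n, P) = √(-117) = 3*I*√13)
o(135, -118)/(-41064) = (3*I*√13)/(-41064) = (3*I*√13)*(-1/41064) = -I*√13/13688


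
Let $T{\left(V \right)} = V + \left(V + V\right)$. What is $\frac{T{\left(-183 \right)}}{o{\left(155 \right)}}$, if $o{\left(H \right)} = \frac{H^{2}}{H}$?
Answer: $- \frac{549}{155} \approx -3.5419$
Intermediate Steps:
$o{\left(H \right)} = H$
$T{\left(V \right)} = 3 V$ ($T{\left(V \right)} = V + 2 V = 3 V$)
$\frac{T{\left(-183 \right)}}{o{\left(155 \right)}} = \frac{3 \left(-183\right)}{155} = \left(-549\right) \frac{1}{155} = - \frac{549}{155}$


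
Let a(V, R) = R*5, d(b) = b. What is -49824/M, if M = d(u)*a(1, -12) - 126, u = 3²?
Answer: 2768/37 ≈ 74.811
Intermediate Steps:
u = 9
a(V, R) = 5*R
M = -666 (M = 9*(5*(-12)) - 126 = 9*(-60) - 126 = -540 - 126 = -666)
-49824/M = -49824/(-666) = -49824*(-1/666) = 2768/37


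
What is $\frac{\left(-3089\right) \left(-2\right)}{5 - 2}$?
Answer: $\frac{6178}{3} \approx 2059.3$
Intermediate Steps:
$\frac{\left(-3089\right) \left(-2\right)}{5 - 2} = \frac{1}{3} \cdot 6178 = \frac{6178}{3}$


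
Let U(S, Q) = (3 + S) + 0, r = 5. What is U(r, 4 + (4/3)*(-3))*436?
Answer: 3488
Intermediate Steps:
U(S, Q) = 3 + S
U(r, 4 + (4/3)*(-3))*436 = (3 + 5)*436 = 8*436 = 3488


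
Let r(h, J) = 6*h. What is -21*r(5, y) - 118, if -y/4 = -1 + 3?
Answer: -748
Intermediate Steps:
y = -8 (y = -4*(-1 + 3) = -4*2 = -8)
-21*r(5, y) - 118 = -126*5 - 118 = -21*30 - 118 = -630 - 118 = -748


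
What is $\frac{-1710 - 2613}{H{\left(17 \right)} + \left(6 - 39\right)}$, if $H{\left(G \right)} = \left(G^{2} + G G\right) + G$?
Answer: $- \frac{4323}{562} \approx -7.6922$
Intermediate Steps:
$H{\left(G \right)} = G + 2 G^{2}$ ($H{\left(G \right)} = \left(G^{2} + G^{2}\right) + G = 2 G^{2} + G = G + 2 G^{2}$)
$\frac{-1710 - 2613}{H{\left(17 \right)} + \left(6 - 39\right)} = \frac{-1710 - 2613}{17 \left(1 + 2 \cdot 17\right) + \left(6 - 39\right)} = - \frac{4323}{17 \left(1 + 34\right) + \left(6 - 39\right)} = - \frac{4323}{17 \cdot 35 - 33} = - \frac{4323}{595 - 33} = - \frac{4323}{562}$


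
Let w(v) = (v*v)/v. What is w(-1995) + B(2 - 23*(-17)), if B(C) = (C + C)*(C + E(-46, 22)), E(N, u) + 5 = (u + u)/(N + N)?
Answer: 6959733/23 ≈ 3.0260e+5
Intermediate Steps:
E(N, u) = -5 + u/N (E(N, u) = -5 + (u + u)/(N + N) = -5 + (2*u)/((2*N)) = -5 + (2*u)*(1/(2*N)) = -5 + u/N)
B(C) = 2*C*(-126/23 + C) (B(C) = (C + C)*(C + (-5 + 22/(-46))) = (2*C)*(C + (-5 + 22*(-1/46))) = (2*C)*(C + (-5 - 11/23)) = (2*C)*(C - 126/23) = (2*C)*(-126/23 + C) = 2*C*(-126/23 + C))
w(v) = v (w(v) = v²/v = v)
w(-1995) + B(2 - 23*(-17)) = -1995 + 2*(2 - 23*(-17))*(-126 + 23*(2 - 23*(-17)))/23 = -1995 + 2*(2 + 391)*(-126 + 23*(2 + 391))/23 = -1995 + (2/23)*393*(-126 + 23*393) = -1995 + (2/23)*393*(-126 + 9039) = -1995 + (2/23)*393*8913 = -1995 + 7005618/23 = 6959733/23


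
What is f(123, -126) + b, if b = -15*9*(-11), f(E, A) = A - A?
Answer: 1485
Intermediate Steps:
f(E, A) = 0
b = 1485 (b = -135*(-11) = 1485)
f(123, -126) + b = 0 + 1485 = 1485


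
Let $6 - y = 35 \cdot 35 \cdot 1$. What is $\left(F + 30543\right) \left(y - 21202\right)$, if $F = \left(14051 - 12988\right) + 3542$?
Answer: $-788053308$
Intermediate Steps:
$F = 4605$ ($F = 1063 + 3542 = 4605$)
$y = -1219$ ($y = 6 - 35 \cdot 35 \cdot 1 = 6 - 1225 \cdot 1 = 6 - 1225 = -1219$)
$\left(F + 30543\right) \left(y - 21202\right) = \left(4605 + 30543\right) \left(-1219 - 21202\right) = 35148 \left(-1219 - 21202\right) = 35148 \left(-22421\right) = -788053308$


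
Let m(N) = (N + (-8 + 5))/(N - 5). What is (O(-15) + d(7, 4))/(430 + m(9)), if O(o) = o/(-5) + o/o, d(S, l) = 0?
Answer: 8/863 ≈ 0.0092700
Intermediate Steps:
m(N) = (-3 + N)/(-5 + N) (m(N) = (N - 3)/(-5 + N) = (-3 + N)/(-5 + N))
O(o) = 1 - o/5 (O(o) = o*(-⅕) + 1 = -o/5 + 1 = 1 - o/5)
(O(-15) + d(7, 4))/(430 + m(9)) = ((1 - ⅕*(-15)) + 0)/(430 + (-3 + 9)/(-5 + 9)) = ((1 + 3) + 0)/(430 + 6/4) = (4 + 0)/(430 + (¼)*6) = 4/(430 + 3/2) = 4/(863/2) = 4*(2/863) = 8/863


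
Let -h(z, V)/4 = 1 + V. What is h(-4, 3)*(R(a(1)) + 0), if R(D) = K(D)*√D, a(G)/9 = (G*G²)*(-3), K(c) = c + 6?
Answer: 1008*I*√3 ≈ 1745.9*I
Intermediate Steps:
K(c) = 6 + c
h(z, V) = -4 - 4*V (h(z, V) = -4*(1 + V) = -4 - 4*V)
a(G) = -27*G³ (a(G) = 9*((G*G²)*(-3)) = 9*(G³*(-3)) = 9*(-3*G³) = -27*G³)
R(D) = √D*(6 + D) (R(D) = (6 + D)*√D = √D*(6 + D))
h(-4, 3)*(R(a(1)) + 0) = (-4 - 4*3)*(√(-27*1³)*(6 - 27*1³) + 0) = (-4 - 12)*(√(-27*1)*(6 - 27*1) + 0) = -16*(√(-27)*(6 - 27) + 0) = -16*((3*I*√3)*(-21) + 0) = -16*(-63*I*√3 + 0) = -(-1008)*I*√3 = 1008*I*√3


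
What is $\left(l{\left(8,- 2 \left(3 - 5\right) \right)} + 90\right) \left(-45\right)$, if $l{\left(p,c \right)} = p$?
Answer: $-4410$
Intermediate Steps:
$\left(l{\left(8,- 2 \left(3 - 5\right) \right)} + 90\right) \left(-45\right) = \left(8 + 90\right) \left(-45\right) = 98 \left(-45\right) = -4410$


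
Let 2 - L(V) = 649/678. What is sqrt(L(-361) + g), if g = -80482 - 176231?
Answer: I*sqrt(118006379346)/678 ≈ 506.67*I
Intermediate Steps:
g = -256713
L(V) = 707/678 (L(V) = 2 - 649/678 = 707/678)
sqrt(L(-361) + g) = sqrt(707/678 - 256713) = sqrt(-174050707/678) = I*sqrt(118006379346)/678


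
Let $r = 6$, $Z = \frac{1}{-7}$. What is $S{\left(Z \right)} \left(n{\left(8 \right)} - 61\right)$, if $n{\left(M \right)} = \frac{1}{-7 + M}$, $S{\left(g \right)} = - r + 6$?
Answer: $0$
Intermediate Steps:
$Z = - \frac{1}{7} \approx -0.14286$
$S{\left(g \right)} = 0$ ($S{\left(g \right)} = \left(-1\right) 6 + 6 = -6 + 6 = 0$)
$S{\left(Z \right)} \left(n{\left(8 \right)} - 61\right) = 0 \left(\frac{1}{-7 + 8} - 61\right) = 0 \left(1^{-1} - 61\right) = 0 \left(1 - 61\right) = 0 \left(-60\right) = 0$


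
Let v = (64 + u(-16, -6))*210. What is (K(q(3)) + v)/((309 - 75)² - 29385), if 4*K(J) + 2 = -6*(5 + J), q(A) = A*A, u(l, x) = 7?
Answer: 29777/50742 ≈ 0.58683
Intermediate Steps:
q(A) = A²
K(J) = -8 - 3*J/2 (K(J) = -½ + (-6*(5 + J))/4 = -½ + (-30 - 6*J)/4 = -½ + (-15/2 - 3*J/2) = -8 - 3*J/2)
v = 14910 (v = (64 + 7)*210 = 71*210 = 14910)
(K(q(3)) + v)/((309 - 75)² - 29385) = ((-8 - 3/2*3²) + 14910)/((309 - 75)² - 29385) = ((-8 - 3/2*9) + 14910)/(234² - 29385) = ((-8 - 27/2) + 14910)/(54756 - 29385) = (-43/2 + 14910)/25371 = (29777/2)*(1/25371) = 29777/50742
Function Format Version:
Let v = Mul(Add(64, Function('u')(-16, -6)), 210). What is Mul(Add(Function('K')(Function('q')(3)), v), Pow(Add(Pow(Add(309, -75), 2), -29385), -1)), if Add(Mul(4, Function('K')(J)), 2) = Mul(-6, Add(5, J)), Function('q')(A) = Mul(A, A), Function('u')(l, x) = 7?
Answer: Rational(29777, 50742) ≈ 0.58683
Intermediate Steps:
Function('q')(A) = Pow(A, 2)
Function('K')(J) = Add(-8, Mul(Rational(-3, 2), J)) (Function('K')(J) = Add(Rational(-1, 2), Mul(Rational(1, 4), Mul(-6, Add(5, J)))) = Add(Rational(-1, 2), Mul(Rational(1, 4), Add(-30, Mul(-6, J)))) = Add(Rational(-1, 2), Add(Rational(-15, 2), Mul(Rational(-3, 2), J))) = Add(-8, Mul(Rational(-3, 2), J)))
v = 14910 (v = Mul(Add(64, 7), 210) = Mul(71, 210) = 14910)
Mul(Add(Function('K')(Function('q')(3)), v), Pow(Add(Pow(Add(309, -75), 2), -29385), -1)) = Mul(Add(Add(-8, Mul(Rational(-3, 2), Pow(3, 2))), 14910), Pow(Add(Pow(Add(309, -75), 2), -29385), -1)) = Mul(Add(Add(-8, Mul(Rational(-3, 2), 9)), 14910), Pow(Add(Pow(234, 2), -29385), -1)) = Mul(Add(Add(-8, Rational(-27, 2)), 14910), Pow(Add(54756, -29385), -1)) = Mul(Add(Rational(-43, 2), 14910), Pow(25371, -1)) = Mul(Rational(29777, 2), Rational(1, 25371)) = Rational(29777, 50742)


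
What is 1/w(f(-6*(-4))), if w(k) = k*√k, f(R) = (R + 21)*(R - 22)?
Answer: √10/2700 ≈ 0.0011712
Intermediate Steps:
f(R) = (-22 + R)*(21 + R) (f(R) = (21 + R)*(-22 + R) = (-22 + R)*(21 + R))
w(k) = k^(3/2)
1/w(f(-6*(-4))) = 1/((-462 + (-6*(-4))² - (-6)*(-4))^(3/2)) = 1/((-462 + 24² - 1*24)^(3/2)) = 1/((-462 + 576 - 24)^(3/2)) = 1/(90^(3/2)) = 1/(270*√10) = √10/2700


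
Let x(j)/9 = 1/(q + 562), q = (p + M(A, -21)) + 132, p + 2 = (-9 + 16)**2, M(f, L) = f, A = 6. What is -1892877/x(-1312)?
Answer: -157108791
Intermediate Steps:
p = 47 (p = -2 + (-9 + 16)**2 = -2 + 7**2 = -2 + 49 = 47)
q = 185 (q = (47 + 6) + 132 = 53 + 132 = 185)
x(j) = 1/83 (x(j) = 9/(185 + 562) = 9/747 = 9*(1/747) = 1/83)
-1892877/x(-1312) = -1892877/1/83 = -1892877*83 = -157108791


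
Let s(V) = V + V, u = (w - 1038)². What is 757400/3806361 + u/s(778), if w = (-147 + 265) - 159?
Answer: 4432700051401/5922697716 ≈ 748.43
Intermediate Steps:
w = -41 (w = 118 - 159 = -41)
u = 1164241 (u = (-41 - 1038)² = (-1079)² = 1164241)
s(V) = 2*V
757400/3806361 + u/s(778) = 757400/3806361 + 1164241/((2*778)) = 757400*(1/3806361) + 1164241/1556 = 757400/3806361 + 1164241*(1/1556) = 757400/3806361 + 1164241/1556 = 4432700051401/5922697716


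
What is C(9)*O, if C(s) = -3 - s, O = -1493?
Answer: 17916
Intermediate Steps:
C(9)*O = (-3 - 1*9)*(-1493) = (-3 - 9)*(-1493) = -12*(-1493) = 17916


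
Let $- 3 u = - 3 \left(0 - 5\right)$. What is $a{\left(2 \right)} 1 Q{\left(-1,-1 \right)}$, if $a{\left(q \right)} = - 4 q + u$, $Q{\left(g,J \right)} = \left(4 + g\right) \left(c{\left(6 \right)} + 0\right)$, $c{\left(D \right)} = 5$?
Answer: $-195$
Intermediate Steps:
$u = -5$ ($u = - \frac{\left(-3\right) \left(0 - 5\right)}{3} = - \frac{\left(-3\right) \left(-5\right)}{3} = \left(- \frac{1}{3}\right) 15 = -5$)
$Q{\left(g,J \right)} = 20 + 5 g$ ($Q{\left(g,J \right)} = \left(4 + g\right) \left(5 + 0\right) = \left(4 + g\right) 5 = 20 + 5 g$)
$a{\left(q \right)} = -5 - 4 q$ ($a{\left(q \right)} = - 4 q - 5 = -5 - 4 q$)
$a{\left(2 \right)} 1 Q{\left(-1,-1 \right)} = \left(-5 - 8\right) 1 \left(20 + 5 \left(-1\right)\right) = \left(-5 - 8\right) 1 \left(20 - 5\right) = \left(-13\right) 1 \cdot 15 = \left(-13\right) 15 = -195$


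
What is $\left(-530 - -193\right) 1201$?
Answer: $-404737$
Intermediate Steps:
$\left(-530 - -193\right) 1201 = \left(-530 + \left(-281 + 474\right)\right) 1201 = \left(-530 + 193\right) 1201 = \left(-337\right) 1201 = -404737$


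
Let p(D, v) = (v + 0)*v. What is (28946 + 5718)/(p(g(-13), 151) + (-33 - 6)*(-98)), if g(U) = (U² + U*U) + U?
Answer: 34664/26623 ≈ 1.3020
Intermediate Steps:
g(U) = U + 2*U² (g(U) = (U² + U²) + U = 2*U² + U = U + 2*U²)
p(D, v) = v² (p(D, v) = v*v = v²)
(28946 + 5718)/(p(g(-13), 151) + (-33 - 6)*(-98)) = (28946 + 5718)/(151² + (-33 - 6)*(-98)) = 34664/(22801 - 39*(-98)) = 34664/(22801 + 3822) = 34664/26623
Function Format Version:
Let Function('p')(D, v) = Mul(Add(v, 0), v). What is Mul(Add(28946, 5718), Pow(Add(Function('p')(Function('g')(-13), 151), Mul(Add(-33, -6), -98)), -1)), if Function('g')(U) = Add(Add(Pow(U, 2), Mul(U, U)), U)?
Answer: Rational(34664, 26623) ≈ 1.3020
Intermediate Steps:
Function('g')(U) = Add(U, Mul(2, Pow(U, 2))) (Function('g')(U) = Add(Add(Pow(U, 2), Pow(U, 2)), U) = Add(Mul(2, Pow(U, 2)), U) = Add(U, Mul(2, Pow(U, 2))))
Function('p')(D, v) = Pow(v, 2) (Function('p')(D, v) = Mul(v, v) = Pow(v, 2))
Mul(Add(28946, 5718), Pow(Add(Function('p')(Function('g')(-13), 151), Mul(Add(-33, -6), -98)), -1)) = Mul(Add(28946, 5718), Pow(Add(Pow(151, 2), Mul(Add(-33, -6), -98)), -1)) = Mul(34664, Pow(Add(22801, Mul(-39, -98)), -1)) = Mul(34664, Pow(Add(22801, 3822), -1)) = Mul(34664, Pow(26623, -1)) = Mul(34664, Rational(1, 26623)) = Rational(34664, 26623)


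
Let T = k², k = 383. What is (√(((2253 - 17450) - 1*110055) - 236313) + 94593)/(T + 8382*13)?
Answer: 94593/255655 + I*√361565/255655 ≈ 0.37 + 0.002352*I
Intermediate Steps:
T = 146689 (T = 383² = 146689)
(√(((2253 - 17450) - 1*110055) - 236313) + 94593)/(T + 8382*13) = (√(((2253 - 17450) - 1*110055) - 236313) + 94593)/(146689 + 8382*13) = (√((-15197 - 110055) - 236313) + 94593)/(146689 + 108966) = (√(-125252 - 236313) + 94593)/255655 = (√(-361565) + 94593)*(1/255655) = (I*√361565 + 94593)*(1/255655) = (94593 + I*√361565)*(1/255655) = 94593/255655 + I*√361565/255655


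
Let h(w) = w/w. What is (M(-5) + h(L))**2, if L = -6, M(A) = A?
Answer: 16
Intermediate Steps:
h(w) = 1
(M(-5) + h(L))**2 = (-5 + 1)**2 = (-4)**2 = 16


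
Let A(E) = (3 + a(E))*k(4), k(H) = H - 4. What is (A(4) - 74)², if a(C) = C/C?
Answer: 5476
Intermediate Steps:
a(C) = 1
k(H) = -4 + H
A(E) = 0 (A(E) = (3 + 1)*(-4 + 4) = 4*0 = 0)
(A(4) - 74)² = (0 - 74)² = (-74)² = 5476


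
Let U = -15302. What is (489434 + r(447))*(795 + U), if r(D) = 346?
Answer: -7105238460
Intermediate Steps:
(489434 + r(447))*(795 + U) = (489434 + 346)*(795 - 15302) = 489780*(-14507) = -7105238460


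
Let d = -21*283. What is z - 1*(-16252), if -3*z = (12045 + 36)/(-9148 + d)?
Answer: 245262959/15091 ≈ 16252.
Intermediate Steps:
d = -5943
z = 4027/15091 (z = -(12045 + 36)/(3*(-9148 - 5943)) = -4027/(-15091) = -4027*(-1)/15091 = -1/3*(-12081/15091) = 4027/15091 ≈ 0.26685)
z - 1*(-16252) = 4027/15091 - 1*(-16252) = 4027/15091 + 16252 = 245262959/15091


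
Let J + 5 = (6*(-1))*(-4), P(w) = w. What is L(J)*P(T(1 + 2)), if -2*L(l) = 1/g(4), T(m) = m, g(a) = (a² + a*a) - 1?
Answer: -3/62 ≈ -0.048387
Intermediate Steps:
g(a) = -1 + 2*a² (g(a) = (a² + a²) - 1 = 2*a² - 1 = -1 + 2*a²)
J = 19 (J = -5 + (6*(-1))*(-4) = -5 - 6*(-4) = -5 + 24 = 19)
L(l) = -1/62 (L(l) = -1/(2*(-1 + 2*4²)) = -1/(2*(-1 + 2*16)) = -1/(2*(-1 + 32)) = -½/31 = -½*1/31 = -1/62)
L(J)*P(T(1 + 2)) = -(1 + 2)/62 = -1/62*3 = -3/62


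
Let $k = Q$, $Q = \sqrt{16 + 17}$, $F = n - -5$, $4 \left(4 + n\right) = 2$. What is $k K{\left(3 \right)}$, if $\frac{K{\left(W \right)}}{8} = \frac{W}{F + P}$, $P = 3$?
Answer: $\frac{16 \sqrt{33}}{3} \approx 30.638$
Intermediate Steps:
$n = - \frac{7}{2}$ ($n = -4 + \frac{1}{4} \cdot 2 = -4 + \frac{1}{2} = - \frac{7}{2} \approx -3.5$)
$F = \frac{3}{2}$ ($F = - \frac{7}{2} - -5 = - \frac{7}{2} + 5 = \frac{3}{2} \approx 1.5$)
$K{\left(W \right)} = \frac{16 W}{9}$ ($K{\left(W \right)} = 8 \frac{W}{\frac{3}{2} + 3} = 8 \frac{W}{\frac{9}{2}} = 8 \frac{2 W}{9} = \frac{16 W}{9}$)
$Q = \sqrt{33} \approx 5.7446$
$k = \sqrt{33} \approx 5.7446$
$k K{\left(3 \right)} = \sqrt{33} \cdot \frac{16}{9} \cdot 3 = \sqrt{33} \cdot \frac{16}{3} = \frac{16 \sqrt{33}}{3}$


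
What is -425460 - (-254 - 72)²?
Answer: -531736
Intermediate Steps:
-425460 - (-254 - 72)² = -425460 - 1*(-326)² = -425460 - 1*106276 = -425460 - 106276 = -531736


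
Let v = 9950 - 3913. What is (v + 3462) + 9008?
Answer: 18507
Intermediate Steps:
v = 6037
(v + 3462) + 9008 = (6037 + 3462) + 9008 = 9499 + 9008 = 18507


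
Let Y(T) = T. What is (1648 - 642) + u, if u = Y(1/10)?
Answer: 10061/10 ≈ 1006.1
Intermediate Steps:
u = ⅒ (u = 1/10 = ⅒ ≈ 0.10000)
(1648 - 642) + u = (1648 - 642) + ⅒ = 1006 + ⅒ = 10061/10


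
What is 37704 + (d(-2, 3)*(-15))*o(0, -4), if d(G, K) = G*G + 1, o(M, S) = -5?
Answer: 38079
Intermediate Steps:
d(G, K) = 1 + G² (d(G, K) = G² + 1 = 1 + G²)
37704 + (d(-2, 3)*(-15))*o(0, -4) = 37704 + ((1 + (-2)²)*(-15))*(-5) = 37704 + ((1 + 4)*(-15))*(-5) = 37704 + (5*(-15))*(-5) = 37704 - 75*(-5) = 37704 + 375 = 38079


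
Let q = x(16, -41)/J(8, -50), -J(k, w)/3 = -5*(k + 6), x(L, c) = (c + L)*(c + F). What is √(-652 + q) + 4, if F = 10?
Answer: 4 + I*√1143618/42 ≈ 4.0 + 25.462*I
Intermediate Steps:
x(L, c) = (10 + c)*(L + c) (x(L, c) = (c + L)*(c + 10) = (L + c)*(10 + c) = (10 + c)*(L + c))
J(k, w) = 90 + 15*k (J(k, w) = -(-15)*(k + 6) = -(-15)*(6 + k) = -3*(-30 - 5*k) = 90 + 15*k)
q = 155/42 (q = ((-41)² + 10*16 + 10*(-41) + 16*(-41))/(90 + 15*8) = (1681 + 160 - 410 - 656)/(90 + 120) = 775/210 = 775*(1/210) = 155/42 ≈ 3.6905)
√(-652 + q) + 4 = √(-652 + 155/42) + 4 = √(-27229/42) + 4 = I*√1143618/42 + 4 = 4 + I*√1143618/42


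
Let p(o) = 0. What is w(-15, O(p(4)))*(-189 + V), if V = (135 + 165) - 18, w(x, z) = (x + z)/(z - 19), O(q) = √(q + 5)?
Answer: 6510/89 - 93*√5/89 ≈ 70.809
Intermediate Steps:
O(q) = √(5 + q)
w(x, z) = (x + z)/(-19 + z)
V = 282 (V = 300 - 18 = 282)
w(-15, O(p(4)))*(-189 + V) = ((-15 + √(5 + 0))/(-19 + √(5 + 0)))*(-189 + 282) = ((-15 + √5)/(-19 + √5))*93 = 93*(-15 + √5)/(-19 + √5)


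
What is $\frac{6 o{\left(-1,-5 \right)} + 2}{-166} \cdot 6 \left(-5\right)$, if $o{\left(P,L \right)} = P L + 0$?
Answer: $\frac{480}{83} \approx 5.7831$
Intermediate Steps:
$o{\left(P,L \right)} = L P$ ($o{\left(P,L \right)} = L P + 0 = L P$)
$\frac{6 o{\left(-1,-5 \right)} + 2}{-166} \cdot 6 \left(-5\right) = \frac{6 \left(\left(-5\right) \left(-1\right)\right) + 2}{-166} \cdot 6 \left(-5\right) = \left(6 \cdot 5 + 2\right) \left(- \frac{1}{166}\right) \left(-30\right) = \left(30 + 2\right) \left(- \frac{1}{166}\right) \left(-30\right) = 32 \left(- \frac{1}{166}\right) \left(-30\right) = \left(- \frac{16}{83}\right) \left(-30\right) = \frac{480}{83}$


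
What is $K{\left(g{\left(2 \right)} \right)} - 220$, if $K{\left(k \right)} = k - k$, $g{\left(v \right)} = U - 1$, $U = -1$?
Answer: $-220$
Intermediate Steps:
$g{\left(v \right)} = -2$ ($g{\left(v \right)} = -1 - 1 = -2$)
$K{\left(k \right)} = 0$
$K{\left(g{\left(2 \right)} \right)} - 220 = 0 - 220 = -220$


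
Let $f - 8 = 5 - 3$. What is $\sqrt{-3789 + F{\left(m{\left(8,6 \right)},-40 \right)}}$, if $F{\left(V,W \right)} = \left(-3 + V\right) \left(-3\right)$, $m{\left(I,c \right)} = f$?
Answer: $i \sqrt{3810} \approx 61.725 i$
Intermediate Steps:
$f = 10$ ($f = 8 + \left(5 - 3\right) = 8 + 2 = 10$)
$m{\left(I,c \right)} = 10$
$F{\left(V,W \right)} = 9 - 3 V$
$\sqrt{-3789 + F{\left(m{\left(8,6 \right)},-40 \right)}} = \sqrt{-3789 + \left(9 - 30\right)} = \sqrt{-3789 - 21} = \sqrt{-3810} = i \sqrt{3810}$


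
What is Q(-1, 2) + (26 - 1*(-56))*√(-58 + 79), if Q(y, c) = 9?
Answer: 9 + 82*√21 ≈ 384.77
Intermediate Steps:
Q(-1, 2) + (26 - 1*(-56))*√(-58 + 79) = 9 + (26 - 1*(-56))*√(-58 + 79) = 9 + (26 + 56)*√21 = 9 + 82*√21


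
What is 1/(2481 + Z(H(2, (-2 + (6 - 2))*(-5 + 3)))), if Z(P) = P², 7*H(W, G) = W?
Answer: 49/121573 ≈ 0.00040305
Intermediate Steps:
H(W, G) = W/7
1/(2481 + Z(H(2, (-2 + (6 - 2))*(-5 + 3)))) = 1/(2481 + ((⅐)*2)²) = 1/(2481 + (2/7)²) = 1/(2481 + 4/49) = 1/(121573/49) = 49/121573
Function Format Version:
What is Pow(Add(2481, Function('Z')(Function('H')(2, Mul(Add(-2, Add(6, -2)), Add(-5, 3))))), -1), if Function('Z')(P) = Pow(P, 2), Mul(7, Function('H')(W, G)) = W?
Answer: Rational(49, 121573) ≈ 0.00040305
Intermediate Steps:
Function('H')(W, G) = Mul(Rational(1, 7), W)
Pow(Add(2481, Function('Z')(Function('H')(2, Mul(Add(-2, Add(6, -2)), Add(-5, 3))))), -1) = Pow(Add(2481, Pow(Mul(Rational(1, 7), 2), 2)), -1) = Pow(Add(2481, Pow(Rational(2, 7), 2)), -1) = Pow(Add(2481, Rational(4, 49)), -1) = Pow(Rational(121573, 49), -1) = Rational(49, 121573)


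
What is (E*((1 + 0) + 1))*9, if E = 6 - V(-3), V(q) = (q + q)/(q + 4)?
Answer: 216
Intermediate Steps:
V(q) = 2*q/(4 + q) (V(q) = (2*q)/(4 + q) = 2*q/(4 + q))
E = 12 (E = 6 - 2*(-3)/(4 - 3) = 6 - 2*(-3)/1 = 6 - 2*(-3) = 6 - 1*(-6) = 6 + 6 = 12)
(E*((1 + 0) + 1))*9 = (12*((1 + 0) + 1))*9 = (12*(1 + 1))*9 = (12*2)*9 = 24*9 = 216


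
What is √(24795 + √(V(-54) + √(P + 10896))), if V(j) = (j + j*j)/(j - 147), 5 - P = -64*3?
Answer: √(111304755 + 67*√67*√(-954 + 67*√11093))/67 ≈ 157.49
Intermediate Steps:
P = 197 (P = 5 - (-64)*3 = 5 - 1*(-192) = 5 + 192 = 197)
V(j) = (j + j²)/(-147 + j)
√(24795 + √(V(-54) + √(P + 10896))) = √(24795 + √(-54*(1 - 54)/(-147 - 54) + √(197 + 10896))) = √(24795 + √(-54*(-53)/(-201) + √11093)) = √(24795 + √(-54*(-1/201)*(-53) + √11093)) = √(24795 + √(-954/67 + √11093))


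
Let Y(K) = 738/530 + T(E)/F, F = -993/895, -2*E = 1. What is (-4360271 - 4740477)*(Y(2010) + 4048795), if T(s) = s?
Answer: -9696124806686119066/263145 ≈ -3.6847e+13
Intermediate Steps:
E = -1/2 (E = -1/2*1 = -1/2 ≈ -0.50000)
F = -993/895 (F = -993*1/895 = -993/895 ≈ -1.1095)
Y(K) = 970009/526290 (Y(K) = 738/530 - 1/(2*(-993/895)) = 738*(1/530) - 1/2*(-895/993) = 369/265 + 895/1986 = 970009/526290)
(-4360271 - 4740477)*(Y(2010) + 4048795) = (-4360271 - 4740477)*(970009/526290 + 4048795) = -9100748*2130841290559/526290 = -9696124806686119066/263145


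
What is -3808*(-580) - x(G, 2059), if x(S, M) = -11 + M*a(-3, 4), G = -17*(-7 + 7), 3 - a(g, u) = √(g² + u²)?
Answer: 2212769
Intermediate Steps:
a(g, u) = 3 - √(g² + u²)
G = 0 (G = -17*0 = 0)
x(S, M) = -11 - 2*M (x(S, M) = -11 + M*(3 - √((-3)² + 4²)) = -11 + M*(3 - √(9 + 16)) = -11 + M*(3 - √25) = -11 + M*(3 - 1*5) = -11 + M*(3 - 5) = -11 + M*(-2) = -11 - 2*M)
-3808*(-580) - x(G, 2059) = -3808*(-580) - (-11 - 2*2059) = 2208640 - (-11 - 4118) = 2208640 - 1*(-4129) = 2208640 + 4129 = 2212769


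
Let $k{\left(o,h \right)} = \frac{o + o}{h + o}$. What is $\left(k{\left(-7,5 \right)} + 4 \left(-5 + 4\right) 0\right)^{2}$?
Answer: $49$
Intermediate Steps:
$k{\left(o,h \right)} = \frac{2 o}{h + o}$
$\left(k{\left(-7,5 \right)} + 4 \left(-5 + 4\right) 0\right)^{2} = \left(2 \left(-7\right) \frac{1}{5 - 7} + 4 \left(-5 + 4\right) 0\right)^{2} = \left(2 \left(-7\right) \frac{1}{-2} + 4 \left(-1\right) 0\right)^{2} = \left(2 \left(-7\right) \left(- \frac{1}{2}\right) - 0\right)^{2} = \left(7 + 0\right)^{2} = 7^{2} = 49$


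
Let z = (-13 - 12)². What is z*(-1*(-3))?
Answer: 1875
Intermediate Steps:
z = 625 (z = (-25)² = 625)
z*(-1*(-3)) = 625*(-1*(-3)) = 625*3 = 1875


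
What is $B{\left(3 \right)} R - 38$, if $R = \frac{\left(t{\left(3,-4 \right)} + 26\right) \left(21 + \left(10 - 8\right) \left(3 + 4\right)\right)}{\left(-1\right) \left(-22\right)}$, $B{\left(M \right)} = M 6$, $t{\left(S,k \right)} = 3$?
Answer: $\frac{8717}{11} \approx 792.45$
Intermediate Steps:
$B{\left(M \right)} = 6 M$
$R = \frac{1015}{22}$ ($R = \frac{\left(3 + 26\right) \left(21 + \left(10 - 8\right) \left(3 + 4\right)\right)}{\left(-1\right) \left(-22\right)} = \frac{29 \left(21 + 2 \cdot 7\right)}{22} = 29 \left(21 + 14\right) \frac{1}{22} = 29 \cdot 35 \cdot \frac{1}{22} = 1015 \cdot \frac{1}{22} = \frac{1015}{22} \approx 46.136$)
$B{\left(3 \right)} R - 38 = 6 \cdot 3 \cdot \frac{1015}{22} - 38 = 18 \cdot \frac{1015}{22} - 38 = \frac{9135}{11} - 38 = \frac{8717}{11}$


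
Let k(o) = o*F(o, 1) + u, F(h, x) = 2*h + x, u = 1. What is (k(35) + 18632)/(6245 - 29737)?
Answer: -10559/11746 ≈ -0.89894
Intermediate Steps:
F(h, x) = x + 2*h
k(o) = 1 + o*(1 + 2*o) (k(o) = o*(1 + 2*o) + 1 = 1 + o*(1 + 2*o))
(k(35) + 18632)/(6245 - 29737) = ((1 + 35*(1 + 2*35)) + 18632)/(6245 - 29737) = ((1 + 35*(1 + 70)) + 18632)/(-23492) = ((1 + 35*71) + 18632)*(-1/23492) = ((1 + 2485) + 18632)*(-1/23492) = (2486 + 18632)*(-1/23492) = 21118*(-1/23492) = -10559/11746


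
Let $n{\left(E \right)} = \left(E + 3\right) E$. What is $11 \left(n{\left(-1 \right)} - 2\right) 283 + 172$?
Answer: $-12280$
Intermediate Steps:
$n{\left(E \right)} = E \left(3 + E\right)$ ($n{\left(E \right)} = \left(3 + E\right) E = E \left(3 + E\right)$)
$11 \left(n{\left(-1 \right)} - 2\right) 283 + 172 = 11 \left(- (3 - 1) - 2\right) 283 + 172 = 11 \left(\left(-1\right) 2 - 2\right) 283 + 172 = 11 \left(-2 - 2\right) 283 + 172 = 11 \left(-4\right) 283 + 172 = \left(-44\right) 283 + 172 = -12452 + 172 = -12280$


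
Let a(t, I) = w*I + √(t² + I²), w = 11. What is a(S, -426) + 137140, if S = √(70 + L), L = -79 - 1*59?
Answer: 132454 + 4*√11338 ≈ 1.3288e+5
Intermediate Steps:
L = -138 (L = -79 - 59 = -138)
S = 2*I*√17 (S = √(70 - 138) = √(-68) = 2*I*√17 ≈ 8.2462*I)
a(t, I) = √(I² + t²) + 11*I (a(t, I) = 11*I + √(t² + I²) = 11*I + √(I² + t²) = √(I² + t²) + 11*I)
a(S, -426) + 137140 = (√((-426)² + (2*I*√17)²) + 11*(-426)) + 137140 = (√(181476 - 68) - 4686) + 137140 = (√181408 - 4686) + 137140 = (4*√11338 - 4686) + 137140 = (-4686 + 4*√11338) + 137140 = 132454 + 4*√11338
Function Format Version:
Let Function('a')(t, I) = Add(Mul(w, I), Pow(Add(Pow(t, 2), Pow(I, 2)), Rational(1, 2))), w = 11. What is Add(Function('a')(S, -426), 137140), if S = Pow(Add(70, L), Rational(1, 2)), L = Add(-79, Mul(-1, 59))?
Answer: Add(132454, Mul(4, Pow(11338, Rational(1, 2)))) ≈ 1.3288e+5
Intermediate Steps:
L = -138 (L = Add(-79, -59) = -138)
S = Mul(2, I, Pow(17, Rational(1, 2))) (S = Pow(Add(70, -138), Rational(1, 2)) = Pow(-68, Rational(1, 2)) = Mul(2, I, Pow(17, Rational(1, 2))) ≈ Mul(8.2462, I))
Function('a')(t, I) = Add(Pow(Add(Pow(I, 2), Pow(t, 2)), Rational(1, 2)), Mul(11, I)) (Function('a')(t, I) = Add(Mul(11, I), Pow(Add(Pow(t, 2), Pow(I, 2)), Rational(1, 2))) = Add(Mul(11, I), Pow(Add(Pow(I, 2), Pow(t, 2)), Rational(1, 2))) = Add(Pow(Add(Pow(I, 2), Pow(t, 2)), Rational(1, 2)), Mul(11, I)))
Add(Function('a')(S, -426), 137140) = Add(Add(Pow(Add(Pow(-426, 2), Pow(Mul(2, I, Pow(17, Rational(1, 2))), 2)), Rational(1, 2)), Mul(11, -426)), 137140) = Add(Add(Pow(Add(181476, -68), Rational(1, 2)), -4686), 137140) = Add(Add(Pow(181408, Rational(1, 2)), -4686), 137140) = Add(Add(Mul(4, Pow(11338, Rational(1, 2))), -4686), 137140) = Add(Add(-4686, Mul(4, Pow(11338, Rational(1, 2)))), 137140) = Add(132454, Mul(4, Pow(11338, Rational(1, 2))))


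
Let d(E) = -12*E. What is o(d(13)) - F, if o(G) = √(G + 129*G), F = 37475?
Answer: -37475 + 26*I*√30 ≈ -37475.0 + 142.41*I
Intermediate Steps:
o(G) = √130*√G (o(G) = √(130*G) = √130*√G)
o(d(13)) - F = √130*√(-12*13) - 1*37475 = √130*√(-156) - 37475 = √130*(2*I*√39) - 37475 = 26*I*√30 - 37475 = -37475 + 26*I*√30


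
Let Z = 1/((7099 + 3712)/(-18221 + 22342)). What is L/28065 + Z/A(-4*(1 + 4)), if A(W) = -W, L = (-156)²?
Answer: 358505719/404547620 ≈ 0.88619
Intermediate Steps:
Z = 4121/10811 (Z = 1/(10811/4121) = 4121/10811 ≈ 0.38119)
L = 24336
L/28065 + Z/A(-4*(1 + 4)) = 24336/28065 + 4121/(10811*((-(-4)*(1 + 4)))) = 24336*(1/28065) + 4121/(10811*((-(-4)*5))) = 8112/9355 + 4121/(10811*((-1*(-20)))) = 8112/9355 + (4121/10811)/20 = 8112/9355 + (4121/10811)*(1/20) = 8112/9355 + 4121/216220 = 358505719/404547620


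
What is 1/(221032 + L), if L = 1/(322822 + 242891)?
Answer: 565713/125040675817 ≈ 4.5242e-6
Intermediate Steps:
L = 1/565713 ≈ 1.7677e-6
1/(221032 + L) = 1/(221032 + 1/565713) = 1/(125040675817/565713) = 565713/125040675817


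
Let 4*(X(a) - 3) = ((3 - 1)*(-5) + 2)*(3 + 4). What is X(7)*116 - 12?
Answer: -1288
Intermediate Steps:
X(a) = -11 (X(a) = 3 + (((3 - 1)*(-5) + 2)*(3 + 4))/4 = 3 + ((2*(-5) + 2)*7)/4 = 3 + ((-10 + 2)*7)/4 = 3 + (-8*7)/4 = 3 + (¼)*(-56) = 3 - 14 = -11)
X(7)*116 - 12 = -11*116 - 12 = -1276 - 12 = -1288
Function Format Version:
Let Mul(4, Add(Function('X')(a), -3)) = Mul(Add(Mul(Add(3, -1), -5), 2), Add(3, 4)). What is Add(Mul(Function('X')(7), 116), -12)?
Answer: -1288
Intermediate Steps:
Function('X')(a) = -11 (Function('X')(a) = Add(3, Mul(Rational(1, 4), Mul(Add(Mul(Add(3, -1), -5), 2), Add(3, 4)))) = Add(3, Mul(Rational(1, 4), Mul(Add(Mul(2, -5), 2), 7))) = Add(3, Mul(Rational(1, 4), Mul(Add(-10, 2), 7))) = Add(3, Mul(Rational(1, 4), Mul(-8, 7))) = Add(3, Mul(Rational(1, 4), -56)) = Add(3, -14) = -11)
Add(Mul(Function('X')(7), 116), -12) = Add(Mul(-11, 116), -12) = Add(-1276, -12) = -1288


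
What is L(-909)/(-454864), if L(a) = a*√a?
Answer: 2727*I*√101/454864 ≈ 0.060251*I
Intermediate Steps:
L(a) = a^(3/2)
L(-909)/(-454864) = (-909)^(3/2)/(-454864) = -2727*I*√101*(-1/454864) = 2727*I*√101/454864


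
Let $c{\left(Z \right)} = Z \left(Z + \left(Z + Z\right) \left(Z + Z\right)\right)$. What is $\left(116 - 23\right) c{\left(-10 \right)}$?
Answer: $-362700$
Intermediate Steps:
$c{\left(Z \right)} = Z \left(Z + 4 Z^{2}\right)$ ($c{\left(Z \right)} = Z \left(Z + 2 Z 2 Z\right) = Z \left(Z + 4 Z^{2}\right)$)
$\left(116 - 23\right) c{\left(-10 \right)} = \left(116 - 23\right) \left(-10\right)^{2} \left(1 + 4 \left(-10\right)\right) = 93 \cdot 100 \left(1 - 40\right) = 93 \cdot 100 \left(-39\right) = 93 \left(-3900\right) = -362700$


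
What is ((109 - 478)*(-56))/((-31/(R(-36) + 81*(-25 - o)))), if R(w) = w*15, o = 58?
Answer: 150082632/31 ≈ 4.8414e+6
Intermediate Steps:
R(w) = 15*w
((109 - 478)*(-56))/((-31/(R(-36) + 81*(-25 - o)))) = ((109 - 478)*(-56))/((-31/(15*(-36) + 81*(-25 - 1*58)))) = (-369*(-56))/((-31/(-540 + 81*(-25 - 58)))) = 20664/((-31/(-540 + 81*(-83)))) = 20664/((-31/(-540 - 6723))) = 20664/((-31/(-7263))) = 20664/((-1/7263*(-31))) = 20664/(31/7263) = 20664*(7263/31) = 150082632/31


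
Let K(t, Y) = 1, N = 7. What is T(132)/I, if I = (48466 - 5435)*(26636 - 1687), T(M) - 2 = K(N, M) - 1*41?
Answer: -38/1073580419 ≈ -3.5396e-8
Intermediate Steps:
T(M) = -38 (T(M) = 2 + (1 - 1*41) = 2 + (1 - 41) = 2 - 40 = -38)
I = 1073580419 (I = 43031*24949 = 1073580419)
T(132)/I = -38/1073580419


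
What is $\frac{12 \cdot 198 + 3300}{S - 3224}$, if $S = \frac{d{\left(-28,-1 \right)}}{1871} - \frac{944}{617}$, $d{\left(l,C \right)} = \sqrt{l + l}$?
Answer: $- \frac{3049800183461763468}{1733125781597436031} - \frac{1010709879861 i \sqrt{14}}{1733125781597436031} \approx -1.7597 - 2.182 \cdot 10^{-6} i$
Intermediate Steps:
$d{\left(l,C \right)} = \sqrt{2} \sqrt{l}$ ($d{\left(l,C \right)} = \sqrt{2 l} = \sqrt{2} \sqrt{l}$)
$S = - \frac{944}{617} + \frac{2 i \sqrt{14}}{1871}$ ($S = \frac{\sqrt{2} \sqrt{-28}}{1871} - \frac{944}{617} = \sqrt{2} \cdot 2 i \sqrt{7} \cdot \frac{1}{1871} - \frac{944}{617} = 2 i \sqrt{14} \cdot \frac{1}{1871} - \frac{944}{617} = \frac{2 i \sqrt{14}}{1871} - \frac{944}{617} = - \frac{944}{617} + \frac{2 i \sqrt{14}}{1871} \approx -1.53 + 0.0039996 i$)
$\frac{12 \cdot 198 + 3300}{S - 3224} = \frac{12 \cdot 198 + 3300}{\left(- \frac{944}{617} + \frac{2 i \sqrt{14}}{1871}\right) - 3224} = \frac{2376 + 3300}{- \frac{1990152}{617} + \frac{2 i \sqrt{14}}{1871}} = \frac{5676}{- \frac{1990152}{617} + \frac{2 i \sqrt{14}}{1871}}$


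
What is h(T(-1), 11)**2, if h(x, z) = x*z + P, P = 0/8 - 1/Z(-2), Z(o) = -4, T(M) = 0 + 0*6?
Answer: 1/16 ≈ 0.062500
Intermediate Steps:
T(M) = 0 (T(M) = 0 + 0 = 0)
P = 1/4 (P = 0/8 - 1/(-4) = 0*(1/8) - 1*(-1/4) = 0 + 1/4 = 1/4 ≈ 0.25000)
h(x, z) = 1/4 + x*z (h(x, z) = x*z + 1/4 = 1/4 + x*z)
h(T(-1), 11)**2 = (1/4 + 0*11)**2 = (1/4 + 0)**2 = (1/4)**2 = 1/16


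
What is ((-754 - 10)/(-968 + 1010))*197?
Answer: -75254/21 ≈ -3583.5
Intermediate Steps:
((-754 - 10)/(-968 + 1010))*197 = -764/42*197 = -764*1/42*197 = -382/21*197 = -75254/21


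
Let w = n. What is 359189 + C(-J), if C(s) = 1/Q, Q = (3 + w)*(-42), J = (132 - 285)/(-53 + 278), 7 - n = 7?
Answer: 45257813/126 ≈ 3.5919e+5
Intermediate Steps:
n = 0 (n = 7 - 1*7 = 7 - 7 = 0)
J = -17/25 (J = -153/225 = -153*1/225 = -17/25 ≈ -0.68000)
w = 0
Q = -126 (Q = (3 + 0)*(-42) = 3*(-42) = -126)
C(s) = -1/126 (C(s) = 1/(-126) = -1/126)
359189 + C(-J) = 359189 - 1/126 = 45257813/126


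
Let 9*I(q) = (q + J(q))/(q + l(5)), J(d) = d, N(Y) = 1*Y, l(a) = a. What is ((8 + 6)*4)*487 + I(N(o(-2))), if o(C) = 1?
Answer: 736345/27 ≈ 27272.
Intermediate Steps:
N(Y) = Y
I(q) = 2*q/(9*(5 + q)) (I(q) = ((q + q)/(q + 5))/9 = ((2*q)/(5 + q))/9 = (2*q/(5 + q))/9 = 2*q/(9*(5 + q)))
((8 + 6)*4)*487 + I(N(o(-2))) = ((8 + 6)*4)*487 + (2/9)*1/(5 + 1) = (14*4)*487 + (2/9)*1/6 = 56*487 + (2/9)*1*(⅙) = 27272 + 1/27 = 736345/27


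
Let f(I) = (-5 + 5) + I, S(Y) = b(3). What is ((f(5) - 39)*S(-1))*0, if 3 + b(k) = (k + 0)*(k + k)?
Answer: 0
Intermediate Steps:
b(k) = -3 + 2*k² (b(k) = -3 + (k + 0)*(k + k) = -3 + k*(2*k) = -3 + 2*k²)
S(Y) = 15 (S(Y) = -3 + 2*3² = -3 + 2*9 = -3 + 18 = 15)
f(I) = I (f(I) = 0 + I = I)
((f(5) - 39)*S(-1))*0 = ((5 - 39)*15)*0 = -34*15*0 = -510*0 = 0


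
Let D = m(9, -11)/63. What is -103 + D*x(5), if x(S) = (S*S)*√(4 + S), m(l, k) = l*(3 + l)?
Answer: 179/7 ≈ 25.571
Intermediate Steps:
D = 12/7 (D = (9*(3 + 9))/63 = (9*12)*(1/63) = 108*(1/63) = 12/7 ≈ 1.7143)
x(S) = S²*√(4 + S)
-103 + D*x(5) = -103 + 12*(5²*√(4 + 5))/7 = -103 + 12*(25*√9)/7 = -103 + 12*(25*3)/7 = -103 + (12/7)*75 = -103 + 900/7 = 179/7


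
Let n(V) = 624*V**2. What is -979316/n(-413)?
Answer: -18833/2046828 ≈ -0.0092011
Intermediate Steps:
-979316/n(-413) = -979316/(624*(-413)**2) = -979316/(624*170569) = -979316/106435056 = -979316*1/106435056 = -18833/2046828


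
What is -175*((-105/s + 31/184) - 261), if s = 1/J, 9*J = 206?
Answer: 257358325/552 ≈ 4.6623e+5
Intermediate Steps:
J = 206/9 (J = (⅑)*206 = 206/9 ≈ 22.889)
s = 9/206 (s = 1/(206/9) = 9/206 ≈ 0.043689)
-175*((-105/s + 31/184) - 261) = -175*((-105/9/206 + 31/184) - 261) = -175*((-105*206/9 + 31*(1/184)) - 261) = -175*((-7210/3 + 31/184) - 261) = -175*(-1326547/552 - 261) = -175*(-1470619/552) = 257358325/552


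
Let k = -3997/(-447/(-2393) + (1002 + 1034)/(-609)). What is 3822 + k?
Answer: 23405889339/4599925 ≈ 5088.3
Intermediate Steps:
k = 5824975989/4599925 (k = -3997/(-447*(-1/2393) + 2036*(-1/609)) = -3997/(447/2393 - 2036/609) = -3997/(-4599925/1457337) = -3997*(-1457337/4599925) = 5824975989/4599925 ≈ 1266.3)
3822 + k = 3822 + 5824975989/4599925 = 23405889339/4599925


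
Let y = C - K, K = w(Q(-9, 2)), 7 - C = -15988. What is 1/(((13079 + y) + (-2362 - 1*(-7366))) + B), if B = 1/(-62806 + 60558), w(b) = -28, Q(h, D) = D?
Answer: 2248/76670287 ≈ 2.9320e-5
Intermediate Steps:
C = 15995 (C = 7 - 1*(-15988) = 7 + 15988 = 15995)
K = -28
B = -1/2248 (B = 1/(-2248) = -1/2248 ≈ -0.00044484)
y = 16023 (y = 15995 - 1*(-28) = 15995 + 28 = 16023)
1/(((13079 + y) + (-2362 - 1*(-7366))) + B) = 1/(((13079 + 16023) + (-2362 - 1*(-7366))) - 1/2248) = 1/((29102 + (-2362 + 7366)) - 1/2248) = 1/((29102 + 5004) - 1/2248) = 1/(34106 - 1/2248) = 1/(76670287/2248) = 2248/76670287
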